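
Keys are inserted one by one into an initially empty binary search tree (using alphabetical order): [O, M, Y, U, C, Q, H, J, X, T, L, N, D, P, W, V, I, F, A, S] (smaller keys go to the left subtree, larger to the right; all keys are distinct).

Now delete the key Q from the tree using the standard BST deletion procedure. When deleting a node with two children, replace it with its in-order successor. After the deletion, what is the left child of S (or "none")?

P

O: root
M: left child of O (depth 1)
Y: right child of O (depth 1)
U: left child of Y (depth 2)
C: left child of M (depth 2)
Q: left child of U (depth 3)
H: right child of C (depth 3)
J: right child of H (depth 4)
X: right child of U (depth 3)
T: right child of Q (depth 4)
L: right child of J (depth 5)
N: right child of M (depth 2)
D: left child of H (depth 4)
P: left child of Q (depth 4)
W: left child of X (depth 4)
V: left child of W (depth 5)
I: left child of J (depth 5)
F: right child of D (depth 5)
A: left child of C (depth 3)
S: left child of T (depth 5)

Delete Q (two children — replace with in-order successor).
After deletion, S's left child: P.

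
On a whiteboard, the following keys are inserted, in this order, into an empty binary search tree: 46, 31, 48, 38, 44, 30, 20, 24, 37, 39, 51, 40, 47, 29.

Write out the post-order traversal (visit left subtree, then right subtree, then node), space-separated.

29 24 20 30 37 40 39 44 38 31 47 51 48 46

Insert 46: tree is empty, so 46 becomes the root.
Insert 31: 31 < 46 → go left. Place as left child of 46.
Insert 48: 48 > 46 → go right. Place as right child of 46.
Insert 38: 38 < 46 → go left; 38 > 31 → go right. Place as right child of 31.
Insert 44: 44 < 46 → go left; 44 > 31 → go right; 44 > 38 → go right. Place as right child of 38.
Insert 30: 30 < 46 → go left; 30 < 31 → go left. Place as left child of 31.
Insert 20: 20 < 46 → go left; 20 < 31 → go left; 20 < 30 → go left. Place as left child of 30.
Insert 24: 24 < 46 → go left; 24 < 31 → go left; 24 < 30 → go left; 24 > 20 → go right. Place as right child of 20.
Insert 37: 37 < 46 → go left; 37 > 31 → go right; 37 < 38 → go left. Place as left child of 38.
Insert 39: 39 < 46 → go left; 39 > 31 → go right; 39 > 38 → go right; 39 < 44 → go left. Place as left child of 44.
Insert 51: 51 > 46 → go right; 51 > 48 → go right. Place as right child of 48.
Insert 40: 40 < 46 → go left; 40 > 31 → go right; 40 > 38 → go right; 40 < 44 → go left; 40 > 39 → go right. Place as right child of 39.
Insert 47: 47 > 46 → go right; 47 < 48 → go left. Place as left child of 48.
Insert 29: 29 < 46 → go left; 29 < 31 → go left; 29 < 30 → go left; 29 > 20 → go right; 29 > 24 → go right. Place as right child of 24.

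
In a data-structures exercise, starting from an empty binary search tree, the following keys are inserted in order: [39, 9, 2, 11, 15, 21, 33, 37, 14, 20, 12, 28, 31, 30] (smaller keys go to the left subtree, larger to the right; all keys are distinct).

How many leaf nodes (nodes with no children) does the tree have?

Insert 39: tree is empty, so 39 becomes the root.
Insert 9: 9 < 39 → go left. Place as left child of 39.
Insert 2: 2 < 39 → go left; 2 < 9 → go left. Place as left child of 9.
Insert 11: 11 < 39 → go left; 11 > 9 → go right. Place as right child of 9.
Insert 15: 15 < 39 → go left; 15 > 9 → go right; 15 > 11 → go right. Place as right child of 11.
Insert 21: 21 < 39 → go left; 21 > 9 → go right; 21 > 11 → go right; 21 > 15 → go right. Place as right child of 15.
Insert 33: 33 < 39 → go left; 33 > 9 → go right; 33 > 11 → go right; 33 > 15 → go right; 33 > 21 → go right. Place as right child of 21.
Insert 37: 37 < 39 → go left; 37 > 9 → go right; 37 > 11 → go right; 37 > 15 → go right; 37 > 21 → go right; 37 > 33 → go right. Place as right child of 33.
Insert 14: 14 < 39 → go left; 14 > 9 → go right; 14 > 11 → go right; 14 < 15 → go left. Place as left child of 15.
Insert 20: 20 < 39 → go left; 20 > 9 → go right; 20 > 11 → go right; 20 > 15 → go right; 20 < 21 → go left. Place as left child of 21.
Insert 12: 12 < 39 → go left; 12 > 9 → go right; 12 > 11 → go right; 12 < 15 → go left; 12 < 14 → go left. Place as left child of 14.
Insert 28: 28 < 39 → go left; 28 > 9 → go right; 28 > 11 → go right; 28 > 15 → go right; 28 > 21 → go right; 28 < 33 → go left. Place as left child of 33.
Insert 31: 31 < 39 → go left; 31 > 9 → go right; 31 > 11 → go right; 31 > 15 → go right; 31 > 21 → go right; 31 < 33 → go left; 31 > 28 → go right. Place as right child of 28.
Insert 30: 30 < 39 → go left; 30 > 9 → go right; 30 > 11 → go right; 30 > 15 → go right; 30 > 21 → go right; 30 < 33 → go left; 30 > 28 → go right; 30 < 31 → go left. Place as left child of 31.

Leaves: 2, 12, 20, 30, 37 — 5 in total.

5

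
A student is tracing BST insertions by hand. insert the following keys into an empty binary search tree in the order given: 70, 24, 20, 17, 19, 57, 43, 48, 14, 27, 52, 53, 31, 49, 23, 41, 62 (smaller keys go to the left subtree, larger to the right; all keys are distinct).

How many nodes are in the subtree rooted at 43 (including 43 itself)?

Insert 70: tree is empty, so 70 becomes the root.
Insert 24: 24 < 70 → go left. Place as left child of 70.
Insert 20: 20 < 70 → go left; 20 < 24 → go left. Place as left child of 24.
Insert 17: 17 < 70 → go left; 17 < 24 → go left; 17 < 20 → go left. Place as left child of 20.
Insert 19: 19 < 70 → go left; 19 < 24 → go left; 19 < 20 → go left; 19 > 17 → go right. Place as right child of 17.
Insert 57: 57 < 70 → go left; 57 > 24 → go right. Place as right child of 24.
Insert 43: 43 < 70 → go left; 43 > 24 → go right; 43 < 57 → go left. Place as left child of 57.
Insert 48: 48 < 70 → go left; 48 > 24 → go right; 48 < 57 → go left; 48 > 43 → go right. Place as right child of 43.
Insert 14: 14 < 70 → go left; 14 < 24 → go left; 14 < 20 → go left; 14 < 17 → go left. Place as left child of 17.
Insert 27: 27 < 70 → go left; 27 > 24 → go right; 27 < 57 → go left; 27 < 43 → go left. Place as left child of 43.
Insert 52: 52 < 70 → go left; 52 > 24 → go right; 52 < 57 → go left; 52 > 43 → go right; 52 > 48 → go right. Place as right child of 48.
Insert 53: 53 < 70 → go left; 53 > 24 → go right; 53 < 57 → go left; 53 > 43 → go right; 53 > 48 → go right; 53 > 52 → go right. Place as right child of 52.
Insert 31: 31 < 70 → go left; 31 > 24 → go right; 31 < 57 → go left; 31 < 43 → go left; 31 > 27 → go right. Place as right child of 27.
Insert 49: 49 < 70 → go left; 49 > 24 → go right; 49 < 57 → go left; 49 > 43 → go right; 49 > 48 → go right; 49 < 52 → go left. Place as left child of 52.
Insert 23: 23 < 70 → go left; 23 < 24 → go left; 23 > 20 → go right. Place as right child of 20.
Insert 41: 41 < 70 → go left; 41 > 24 → go right; 41 < 57 → go left; 41 < 43 → go left; 41 > 27 → go right; 41 > 31 → go right. Place as right child of 31.
Insert 62: 62 < 70 → go left; 62 > 24 → go right; 62 > 57 → go right. Place as right child of 57.

Subtree rooted at 43 contains: 43, 27, 31, 41, 48, 52, 49, 53 — 8 nodes.

8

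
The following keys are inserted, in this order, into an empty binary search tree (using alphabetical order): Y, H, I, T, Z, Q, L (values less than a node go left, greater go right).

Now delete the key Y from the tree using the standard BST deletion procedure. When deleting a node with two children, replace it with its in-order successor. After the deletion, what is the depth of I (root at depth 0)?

2

Y: root
H: left child of Y (depth 1)
I: right child of H (depth 2)
T: right child of I (depth 3)
Z: right child of Y (depth 1)
Q: left child of T (depth 4)
L: left child of Q (depth 5)

Delete Y (two children — replace with in-order successor).
After deletion, path to I: Z → H → I.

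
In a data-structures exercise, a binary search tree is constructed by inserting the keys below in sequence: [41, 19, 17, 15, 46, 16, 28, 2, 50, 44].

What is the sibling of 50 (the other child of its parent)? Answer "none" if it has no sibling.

41: root
19: left child of 41 (depth 1)
17: left child of 19 (depth 2)
15: left child of 17 (depth 3)
46: right child of 41 (depth 1)
16: right child of 15 (depth 4)
28: right child of 19 (depth 2)
2: left child of 15 (depth 4)
50: right child of 46 (depth 2)
44: left child of 46 (depth 2)

50's parent is 46; the other child of 46 is 44.

44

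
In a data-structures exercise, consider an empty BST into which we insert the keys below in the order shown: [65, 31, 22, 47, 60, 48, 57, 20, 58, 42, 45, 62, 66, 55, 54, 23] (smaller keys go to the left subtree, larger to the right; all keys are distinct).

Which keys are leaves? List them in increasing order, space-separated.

65: root
31: left child of 65 (depth 1)
22: left child of 31 (depth 2)
47: right child of 31 (depth 2)
60: right child of 47 (depth 3)
48: left child of 60 (depth 4)
57: right child of 48 (depth 5)
20: left child of 22 (depth 3)
58: right child of 57 (depth 6)
42: left child of 47 (depth 3)
45: right child of 42 (depth 4)
62: right child of 60 (depth 4)
66: right child of 65 (depth 1)
55: left child of 57 (depth 6)
54: left child of 55 (depth 7)
23: right child of 22 (depth 3)

20 23 45 54 58 62 66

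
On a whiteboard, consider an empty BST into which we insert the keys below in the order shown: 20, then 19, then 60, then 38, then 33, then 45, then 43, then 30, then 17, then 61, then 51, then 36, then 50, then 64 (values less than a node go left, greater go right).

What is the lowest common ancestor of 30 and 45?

20: root
19: left child of 20 (depth 1)
60: right child of 20 (depth 1)
38: left child of 60 (depth 2)
33: left child of 38 (depth 3)
45: right child of 38 (depth 3)
43: left child of 45 (depth 4)
30: left child of 33 (depth 4)
17: left child of 19 (depth 2)
61: right child of 60 (depth 2)
51: right child of 45 (depth 4)
36: right child of 33 (depth 4)
50: left child of 51 (depth 5)
64: right child of 61 (depth 3)

Path to 30: 20 → 60 → 38 → 33 → 30
Path to 45: 20 → 60 → 38 → 45
The paths share a prefix ending at 38, then split left and right.

38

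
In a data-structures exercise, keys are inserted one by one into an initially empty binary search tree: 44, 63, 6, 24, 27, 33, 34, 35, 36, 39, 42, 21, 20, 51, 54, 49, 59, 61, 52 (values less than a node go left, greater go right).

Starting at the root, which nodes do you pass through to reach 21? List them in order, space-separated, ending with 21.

Insert 44: tree is empty, so 44 becomes the root.
Insert 63: 63 > 44 → go right. Place as right child of 44.
Insert 6: 6 < 44 → go left. Place as left child of 44.
Insert 24: 24 < 44 → go left; 24 > 6 → go right. Place as right child of 6.
Insert 27: 27 < 44 → go left; 27 > 6 → go right; 27 > 24 → go right. Place as right child of 24.
Insert 33: 33 < 44 → go left; 33 > 6 → go right; 33 > 24 → go right; 33 > 27 → go right. Place as right child of 27.
Insert 34: 34 < 44 → go left; 34 > 6 → go right; 34 > 24 → go right; 34 > 27 → go right; 34 > 33 → go right. Place as right child of 33.
Insert 35: 35 < 44 → go left; 35 > 6 → go right; 35 > 24 → go right; 35 > 27 → go right; 35 > 33 → go right; 35 > 34 → go right. Place as right child of 34.
Insert 36: 36 < 44 → go left; 36 > 6 → go right; 36 > 24 → go right; 36 > 27 → go right; 36 > 33 → go right; 36 > 34 → go right; 36 > 35 → go right. Place as right child of 35.
Insert 39: 39 < 44 → go left; 39 > 6 → go right; 39 > 24 → go right; 39 > 27 → go right; 39 > 33 → go right; 39 > 34 → go right; 39 > 35 → go right; 39 > 36 → go right. Place as right child of 36.
Insert 42: 42 < 44 → go left; 42 > 6 → go right; 42 > 24 → go right; 42 > 27 → go right; 42 > 33 → go right; 42 > 34 → go right; 42 > 35 → go right; 42 > 36 → go right; 42 > 39 → go right. Place as right child of 39.
Insert 21: 21 < 44 → go left; 21 > 6 → go right; 21 < 24 → go left. Place as left child of 24.
Insert 20: 20 < 44 → go left; 20 > 6 → go right; 20 < 24 → go left; 20 < 21 → go left. Place as left child of 21.
Insert 51: 51 > 44 → go right; 51 < 63 → go left. Place as left child of 63.
Insert 54: 54 > 44 → go right; 54 < 63 → go left; 54 > 51 → go right. Place as right child of 51.
Insert 49: 49 > 44 → go right; 49 < 63 → go left; 49 < 51 → go left. Place as left child of 51.
Insert 59: 59 > 44 → go right; 59 < 63 → go left; 59 > 51 → go right; 59 > 54 → go right. Place as right child of 54.
Insert 61: 61 > 44 → go right; 61 < 63 → go left; 61 > 51 → go right; 61 > 54 → go right; 61 > 59 → go right. Place as right child of 59.
Insert 52: 52 > 44 → go right; 52 < 63 → go left; 52 > 51 → go right; 52 < 54 → go left. Place as left child of 54.

44 6 24 21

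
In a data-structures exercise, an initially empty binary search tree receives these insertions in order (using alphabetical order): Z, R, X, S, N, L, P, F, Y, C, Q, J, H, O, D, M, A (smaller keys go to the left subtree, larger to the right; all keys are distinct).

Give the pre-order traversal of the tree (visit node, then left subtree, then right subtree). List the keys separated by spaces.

Z R N L F C A D J H M P O Q X S Y

Insert Z: tree is empty, so Z becomes the root.
Insert R: R < Z → go left. Place as left child of Z.
Insert X: X < Z → go left; X > R → go right. Place as right child of R.
Insert S: S < Z → go left; S > R → go right; S < X → go left. Place as left child of X.
Insert N: N < Z → go left; N < R → go left. Place as left child of R.
Insert L: L < Z → go left; L < R → go left; L < N → go left. Place as left child of N.
Insert P: P < Z → go left; P < R → go left; P > N → go right. Place as right child of N.
Insert F: F < Z → go left; F < R → go left; F < N → go left; F < L → go left. Place as left child of L.
Insert Y: Y < Z → go left; Y > R → go right; Y > X → go right. Place as right child of X.
Insert C: C < Z → go left; C < R → go left; C < N → go left; C < L → go left; C < F → go left. Place as left child of F.
Insert Q: Q < Z → go left; Q < R → go left; Q > N → go right; Q > P → go right. Place as right child of P.
Insert J: J < Z → go left; J < R → go left; J < N → go left; J < L → go left; J > F → go right. Place as right child of F.
Insert H: H < Z → go left; H < R → go left; H < N → go left; H < L → go left; H > F → go right; H < J → go left. Place as left child of J.
Insert O: O < Z → go left; O < R → go left; O > N → go right; O < P → go left. Place as left child of P.
Insert D: D < Z → go left; D < R → go left; D < N → go left; D < L → go left; D < F → go left; D > C → go right. Place as right child of C.
Insert M: M < Z → go left; M < R → go left; M < N → go left; M > L → go right. Place as right child of L.
Insert A: A < Z → go left; A < R → go left; A < N → go left; A < L → go left; A < F → go left; A < C → go left. Place as left child of C.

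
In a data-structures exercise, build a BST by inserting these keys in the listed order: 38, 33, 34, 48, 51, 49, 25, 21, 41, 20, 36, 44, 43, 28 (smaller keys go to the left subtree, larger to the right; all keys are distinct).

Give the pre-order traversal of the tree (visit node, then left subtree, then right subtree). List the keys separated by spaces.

Insert 38: tree is empty, so 38 becomes the root.
Insert 33: 33 < 38 → go left. Place as left child of 38.
Insert 34: 34 < 38 → go left; 34 > 33 → go right. Place as right child of 33.
Insert 48: 48 > 38 → go right. Place as right child of 38.
Insert 51: 51 > 38 → go right; 51 > 48 → go right. Place as right child of 48.
Insert 49: 49 > 38 → go right; 49 > 48 → go right; 49 < 51 → go left. Place as left child of 51.
Insert 25: 25 < 38 → go left; 25 < 33 → go left. Place as left child of 33.
Insert 21: 21 < 38 → go left; 21 < 33 → go left; 21 < 25 → go left. Place as left child of 25.
Insert 41: 41 > 38 → go right; 41 < 48 → go left. Place as left child of 48.
Insert 20: 20 < 38 → go left; 20 < 33 → go left; 20 < 25 → go left; 20 < 21 → go left. Place as left child of 21.
Insert 36: 36 < 38 → go left; 36 > 33 → go right; 36 > 34 → go right. Place as right child of 34.
Insert 44: 44 > 38 → go right; 44 < 48 → go left; 44 > 41 → go right. Place as right child of 41.
Insert 43: 43 > 38 → go right; 43 < 48 → go left; 43 > 41 → go right; 43 < 44 → go left. Place as left child of 44.
Insert 28: 28 < 38 → go left; 28 < 33 → go left; 28 > 25 → go right. Place as right child of 25.

38 33 25 21 20 28 34 36 48 41 44 43 51 49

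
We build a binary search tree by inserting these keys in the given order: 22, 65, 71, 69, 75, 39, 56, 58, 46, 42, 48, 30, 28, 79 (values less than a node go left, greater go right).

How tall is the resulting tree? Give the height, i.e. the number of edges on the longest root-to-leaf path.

5

Insert 22: tree is empty, so 22 becomes the root.
Insert 65: 65 > 22 → go right. Place as right child of 22.
Insert 71: 71 > 22 → go right; 71 > 65 → go right. Place as right child of 65.
Insert 69: 69 > 22 → go right; 69 > 65 → go right; 69 < 71 → go left. Place as left child of 71.
Insert 75: 75 > 22 → go right; 75 > 65 → go right; 75 > 71 → go right. Place as right child of 71.
Insert 39: 39 > 22 → go right; 39 < 65 → go left. Place as left child of 65.
Insert 56: 56 > 22 → go right; 56 < 65 → go left; 56 > 39 → go right. Place as right child of 39.
Insert 58: 58 > 22 → go right; 58 < 65 → go left; 58 > 39 → go right; 58 > 56 → go right. Place as right child of 56.
Insert 46: 46 > 22 → go right; 46 < 65 → go left; 46 > 39 → go right; 46 < 56 → go left. Place as left child of 56.
Insert 42: 42 > 22 → go right; 42 < 65 → go left; 42 > 39 → go right; 42 < 56 → go left; 42 < 46 → go left. Place as left child of 46.
Insert 48: 48 > 22 → go right; 48 < 65 → go left; 48 > 39 → go right; 48 < 56 → go left; 48 > 46 → go right. Place as right child of 46.
Insert 30: 30 > 22 → go right; 30 < 65 → go left; 30 < 39 → go left. Place as left child of 39.
Insert 28: 28 > 22 → go right; 28 < 65 → go left; 28 < 39 → go left; 28 < 30 → go left. Place as left child of 30.
Insert 79: 79 > 22 → go right; 79 > 65 → go right; 79 > 71 → go right; 79 > 75 → go right. Place as right child of 75.

The deepest node is 42 at depth 5.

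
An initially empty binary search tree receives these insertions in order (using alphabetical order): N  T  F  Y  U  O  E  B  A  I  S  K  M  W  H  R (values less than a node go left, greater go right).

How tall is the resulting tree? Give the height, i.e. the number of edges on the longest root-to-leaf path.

Resulting structure (node: left, right):
  N: L=F, R=T
  T: L=O, R=Y
  F: L=E, R=I
  Y: L=U, R=–
  U: L=–, R=W
  O: L=–, R=S
  E: L=B, R=–
  B: L=A, R=–
  A: L=–, R=–
  I: L=H, R=K
  S: L=R, R=–
  K: L=–, R=M
  M: L=–, R=–
  W: L=–, R=–
  H: L=–, R=–
  R: L=–, R=–

The deepest node is A at depth 4.

4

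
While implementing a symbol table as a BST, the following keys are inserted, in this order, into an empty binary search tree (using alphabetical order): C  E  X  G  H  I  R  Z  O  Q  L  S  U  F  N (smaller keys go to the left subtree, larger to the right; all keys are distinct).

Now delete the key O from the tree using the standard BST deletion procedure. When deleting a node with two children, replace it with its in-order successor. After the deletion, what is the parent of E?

Resulting structure (node: left, right):
  C: L=–, R=E
  E: L=–, R=X
  X: L=G, R=Z
  G: L=F, R=H
  H: L=–, R=I
  I: L=–, R=R
  R: L=O, R=S
  Z: L=–, R=–
  O: L=L, R=Q
  Q: L=–, R=–
  L: L=–, R=N
  S: L=–, R=U
  U: L=–, R=–
  F: L=–, R=–
  N: L=–, R=–

Delete O (two children — replace with in-order successor).
After deletion, E's parent is C.

C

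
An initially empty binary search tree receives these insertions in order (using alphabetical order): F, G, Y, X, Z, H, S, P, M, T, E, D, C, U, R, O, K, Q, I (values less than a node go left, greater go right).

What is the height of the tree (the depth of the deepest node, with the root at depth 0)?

F: root
G: right child of F (depth 1)
Y: right child of G (depth 2)
X: left child of Y (depth 3)
Z: right child of Y (depth 3)
H: left child of X (depth 4)
S: right child of H (depth 5)
P: left child of S (depth 6)
M: left child of P (depth 7)
T: right child of S (depth 6)
E: left child of F (depth 1)
D: left child of E (depth 2)
C: left child of D (depth 3)
U: right child of T (depth 7)
R: right child of P (depth 7)
O: right child of M (depth 8)
K: left child of M (depth 8)
Q: left child of R (depth 8)
I: left child of K (depth 9)

The deepest node is I at depth 9.

9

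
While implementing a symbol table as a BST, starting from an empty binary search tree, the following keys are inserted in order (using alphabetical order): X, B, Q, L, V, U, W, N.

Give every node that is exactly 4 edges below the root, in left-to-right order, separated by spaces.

N U W

Insert X: tree is empty, so X becomes the root.
Insert B: B < X → go left. Place as left child of X.
Insert Q: Q < X → go left; Q > B → go right. Place as right child of B.
Insert L: L < X → go left; L > B → go right; L < Q → go left. Place as left child of Q.
Insert V: V < X → go left; V > B → go right; V > Q → go right. Place as right child of Q.
Insert U: U < X → go left; U > B → go right; U > Q → go right; U < V → go left. Place as left child of V.
Insert W: W < X → go left; W > B → go right; W > Q → go right; W > V → go right. Place as right child of V.
Insert N: N < X → go left; N > B → go right; N < Q → go left; N > L → go right. Place as right child of L.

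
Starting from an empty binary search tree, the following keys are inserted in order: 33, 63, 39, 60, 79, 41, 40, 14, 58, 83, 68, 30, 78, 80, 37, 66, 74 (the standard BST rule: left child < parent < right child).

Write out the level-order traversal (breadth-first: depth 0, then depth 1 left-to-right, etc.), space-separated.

33: root
63: right child of 33 (depth 1)
39: left child of 63 (depth 2)
60: right child of 39 (depth 3)
79: right child of 63 (depth 2)
41: left child of 60 (depth 4)
40: left child of 41 (depth 5)
14: left child of 33 (depth 1)
58: right child of 41 (depth 5)
83: right child of 79 (depth 3)
68: left child of 79 (depth 3)
30: right child of 14 (depth 2)
78: right child of 68 (depth 4)
80: left child of 83 (depth 4)
37: left child of 39 (depth 3)
66: left child of 68 (depth 4)
74: left child of 78 (depth 5)

33 14 63 30 39 79 37 60 68 83 41 66 78 80 40 58 74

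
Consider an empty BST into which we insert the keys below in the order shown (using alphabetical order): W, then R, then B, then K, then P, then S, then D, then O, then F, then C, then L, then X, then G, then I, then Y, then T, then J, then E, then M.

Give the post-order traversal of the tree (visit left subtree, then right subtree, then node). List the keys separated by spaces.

W: root
R: left child of W (depth 1)
B: left child of R (depth 2)
K: right child of B (depth 3)
P: right child of K (depth 4)
S: right child of R (depth 2)
D: left child of K (depth 4)
O: left child of P (depth 5)
F: right child of D (depth 5)
C: left child of D (depth 5)
L: left child of O (depth 6)
X: right child of W (depth 1)
G: right child of F (depth 6)
I: right child of G (depth 7)
Y: right child of X (depth 2)
T: right child of S (depth 3)
J: right child of I (depth 8)
E: left child of F (depth 6)
M: right child of L (depth 7)

C E J I G F D M L O P K B T S R Y X W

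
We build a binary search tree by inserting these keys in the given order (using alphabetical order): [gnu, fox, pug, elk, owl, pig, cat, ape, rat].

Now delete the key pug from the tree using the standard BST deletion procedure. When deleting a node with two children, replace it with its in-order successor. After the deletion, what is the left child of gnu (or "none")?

fox

gnu: root
fox: left child of gnu (depth 1)
pug: right child of gnu (depth 1)
elk: left child of fox (depth 2)
owl: left child of pug (depth 2)
pig: right child of owl (depth 3)
cat: left child of elk (depth 3)
ape: left child of cat (depth 4)
rat: right child of pug (depth 2)

Delete pug (two children — replace with in-order successor).
After deletion, gnu's left child: fox.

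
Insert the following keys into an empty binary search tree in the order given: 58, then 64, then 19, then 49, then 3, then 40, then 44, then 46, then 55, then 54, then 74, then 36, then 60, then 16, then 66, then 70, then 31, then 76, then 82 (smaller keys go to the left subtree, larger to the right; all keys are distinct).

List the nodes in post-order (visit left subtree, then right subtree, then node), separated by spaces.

58: root
64: right child of 58 (depth 1)
19: left child of 58 (depth 1)
49: right child of 19 (depth 2)
3: left child of 19 (depth 2)
40: left child of 49 (depth 3)
44: right child of 40 (depth 4)
46: right child of 44 (depth 5)
55: right child of 49 (depth 3)
54: left child of 55 (depth 4)
74: right child of 64 (depth 2)
36: left child of 40 (depth 4)
60: left child of 64 (depth 2)
16: right child of 3 (depth 3)
66: left child of 74 (depth 3)
70: right child of 66 (depth 4)
31: left child of 36 (depth 5)
76: right child of 74 (depth 3)
82: right child of 76 (depth 4)

16 3 31 36 46 44 40 54 55 49 19 60 70 66 82 76 74 64 58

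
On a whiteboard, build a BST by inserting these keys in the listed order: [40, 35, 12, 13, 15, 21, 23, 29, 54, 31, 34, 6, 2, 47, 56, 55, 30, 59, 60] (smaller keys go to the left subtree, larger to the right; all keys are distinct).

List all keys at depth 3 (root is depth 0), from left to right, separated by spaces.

6 13 55 59

Insert 40: tree is empty, so 40 becomes the root.
Insert 35: 35 < 40 → go left. Place as left child of 40.
Insert 12: 12 < 40 → go left; 12 < 35 → go left. Place as left child of 35.
Insert 13: 13 < 40 → go left; 13 < 35 → go left; 13 > 12 → go right. Place as right child of 12.
Insert 15: 15 < 40 → go left; 15 < 35 → go left; 15 > 12 → go right; 15 > 13 → go right. Place as right child of 13.
Insert 21: 21 < 40 → go left; 21 < 35 → go left; 21 > 12 → go right; 21 > 13 → go right; 21 > 15 → go right. Place as right child of 15.
Insert 23: 23 < 40 → go left; 23 < 35 → go left; 23 > 12 → go right; 23 > 13 → go right; 23 > 15 → go right; 23 > 21 → go right. Place as right child of 21.
Insert 29: 29 < 40 → go left; 29 < 35 → go left; 29 > 12 → go right; 29 > 13 → go right; 29 > 15 → go right; 29 > 21 → go right; 29 > 23 → go right. Place as right child of 23.
Insert 54: 54 > 40 → go right. Place as right child of 40.
Insert 31: 31 < 40 → go left; 31 < 35 → go left; 31 > 12 → go right; 31 > 13 → go right; 31 > 15 → go right; 31 > 21 → go right; 31 > 23 → go right; 31 > 29 → go right. Place as right child of 29.
Insert 34: 34 < 40 → go left; 34 < 35 → go left; 34 > 12 → go right; 34 > 13 → go right; 34 > 15 → go right; 34 > 21 → go right; 34 > 23 → go right; 34 > 29 → go right; 34 > 31 → go right. Place as right child of 31.
Insert 6: 6 < 40 → go left; 6 < 35 → go left; 6 < 12 → go left. Place as left child of 12.
Insert 2: 2 < 40 → go left; 2 < 35 → go left; 2 < 12 → go left; 2 < 6 → go left. Place as left child of 6.
Insert 47: 47 > 40 → go right; 47 < 54 → go left. Place as left child of 54.
Insert 56: 56 > 40 → go right; 56 > 54 → go right. Place as right child of 54.
Insert 55: 55 > 40 → go right; 55 > 54 → go right; 55 < 56 → go left. Place as left child of 56.
Insert 30: 30 < 40 → go left; 30 < 35 → go left; 30 > 12 → go right; 30 > 13 → go right; 30 > 15 → go right; 30 > 21 → go right; 30 > 23 → go right; 30 > 29 → go right; 30 < 31 → go left. Place as left child of 31.
Insert 59: 59 > 40 → go right; 59 > 54 → go right; 59 > 56 → go right. Place as right child of 56.
Insert 60: 60 > 40 → go right; 60 > 54 → go right; 60 > 56 → go right; 60 > 59 → go right. Place as right child of 59.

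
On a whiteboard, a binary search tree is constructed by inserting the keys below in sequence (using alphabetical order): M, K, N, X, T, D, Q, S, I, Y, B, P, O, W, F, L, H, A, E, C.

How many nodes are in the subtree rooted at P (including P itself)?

Resulting structure (node: left, right):
  M: L=K, R=N
  K: L=D, R=L
  N: L=–, R=X
  X: L=T, R=Y
  T: L=Q, R=W
  D: L=B, R=I
  Q: L=P, R=S
  S: L=–, R=–
  I: L=F, R=–
  Y: L=–, R=–
  B: L=A, R=C
  P: L=O, R=–
  O: L=–, R=–
  W: L=–, R=–
  F: L=E, R=H
  L: L=–, R=–
  H: L=–, R=–
  A: L=–, R=–
  E: L=–, R=–
  C: L=–, R=–

Subtree rooted at P contains: P, O — 2 nodes.

2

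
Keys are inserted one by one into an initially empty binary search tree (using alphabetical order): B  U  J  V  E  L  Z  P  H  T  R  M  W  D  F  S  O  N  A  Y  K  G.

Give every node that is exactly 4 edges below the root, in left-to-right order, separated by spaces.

D H K P W

Resulting structure (node: left, right):
  B: L=A, R=U
  U: L=J, R=V
  J: L=E, R=L
  V: L=–, R=Z
  E: L=D, R=H
  L: L=K, R=P
  Z: L=W, R=–
  P: L=M, R=T
  H: L=F, R=–
  T: L=R, R=–
  R: L=–, R=S
  M: L=–, R=O
  W: L=–, R=Y
  D: L=–, R=–
  F: L=–, R=G
  S: L=–, R=–
  O: L=N, R=–
  N: L=–, R=–
  A: L=–, R=–
  Y: L=–, R=–
  K: L=–, R=–
  G: L=–, R=–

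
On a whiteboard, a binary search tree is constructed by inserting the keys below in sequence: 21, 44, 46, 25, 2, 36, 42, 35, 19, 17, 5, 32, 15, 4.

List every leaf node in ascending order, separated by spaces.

4 15 32 42 46

Insert 21: tree is empty, so 21 becomes the root.
Insert 44: 44 > 21 → go right. Place as right child of 21.
Insert 46: 46 > 21 → go right; 46 > 44 → go right. Place as right child of 44.
Insert 25: 25 > 21 → go right; 25 < 44 → go left. Place as left child of 44.
Insert 2: 2 < 21 → go left. Place as left child of 21.
Insert 36: 36 > 21 → go right; 36 < 44 → go left; 36 > 25 → go right. Place as right child of 25.
Insert 42: 42 > 21 → go right; 42 < 44 → go left; 42 > 25 → go right; 42 > 36 → go right. Place as right child of 36.
Insert 35: 35 > 21 → go right; 35 < 44 → go left; 35 > 25 → go right; 35 < 36 → go left. Place as left child of 36.
Insert 19: 19 < 21 → go left; 19 > 2 → go right. Place as right child of 2.
Insert 17: 17 < 21 → go left; 17 > 2 → go right; 17 < 19 → go left. Place as left child of 19.
Insert 5: 5 < 21 → go left; 5 > 2 → go right; 5 < 19 → go left; 5 < 17 → go left. Place as left child of 17.
Insert 32: 32 > 21 → go right; 32 < 44 → go left; 32 > 25 → go right; 32 < 36 → go left; 32 < 35 → go left. Place as left child of 35.
Insert 15: 15 < 21 → go left; 15 > 2 → go right; 15 < 19 → go left; 15 < 17 → go left; 15 > 5 → go right. Place as right child of 5.
Insert 4: 4 < 21 → go left; 4 > 2 → go right; 4 < 19 → go left; 4 < 17 → go left; 4 < 5 → go left. Place as left child of 5.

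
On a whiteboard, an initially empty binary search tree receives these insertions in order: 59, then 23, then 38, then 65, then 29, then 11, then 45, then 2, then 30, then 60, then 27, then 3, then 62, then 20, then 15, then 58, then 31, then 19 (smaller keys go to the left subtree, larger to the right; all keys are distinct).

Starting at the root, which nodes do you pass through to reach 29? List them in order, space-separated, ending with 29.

59: root
23: left child of 59 (depth 1)
38: right child of 23 (depth 2)
65: right child of 59 (depth 1)
29: left child of 38 (depth 3)
11: left child of 23 (depth 2)
45: right child of 38 (depth 3)
2: left child of 11 (depth 3)
30: right child of 29 (depth 4)
60: left child of 65 (depth 2)
27: left child of 29 (depth 4)
3: right child of 2 (depth 4)
62: right child of 60 (depth 3)
20: right child of 11 (depth 3)
15: left child of 20 (depth 4)
58: right child of 45 (depth 4)
31: right child of 30 (depth 5)
19: right child of 15 (depth 5)

59 23 38 29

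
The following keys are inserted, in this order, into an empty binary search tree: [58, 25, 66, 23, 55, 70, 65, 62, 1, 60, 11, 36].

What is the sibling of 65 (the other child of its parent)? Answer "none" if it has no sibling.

70

Insert 58: tree is empty, so 58 becomes the root.
Insert 25: 25 < 58 → go left. Place as left child of 58.
Insert 66: 66 > 58 → go right. Place as right child of 58.
Insert 23: 23 < 58 → go left; 23 < 25 → go left. Place as left child of 25.
Insert 55: 55 < 58 → go left; 55 > 25 → go right. Place as right child of 25.
Insert 70: 70 > 58 → go right; 70 > 66 → go right. Place as right child of 66.
Insert 65: 65 > 58 → go right; 65 < 66 → go left. Place as left child of 66.
Insert 62: 62 > 58 → go right; 62 < 66 → go left; 62 < 65 → go left. Place as left child of 65.
Insert 1: 1 < 58 → go left; 1 < 25 → go left; 1 < 23 → go left. Place as left child of 23.
Insert 60: 60 > 58 → go right; 60 < 66 → go left; 60 < 65 → go left; 60 < 62 → go left. Place as left child of 62.
Insert 11: 11 < 58 → go left; 11 < 25 → go left; 11 < 23 → go left; 11 > 1 → go right. Place as right child of 1.
Insert 36: 36 < 58 → go left; 36 > 25 → go right; 36 < 55 → go left. Place as left child of 55.

65's parent is 66; the other child of 66 is 70.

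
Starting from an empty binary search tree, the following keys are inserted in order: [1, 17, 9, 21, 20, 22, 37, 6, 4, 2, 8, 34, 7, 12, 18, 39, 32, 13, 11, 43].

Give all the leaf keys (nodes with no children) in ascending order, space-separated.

2 7 11 13 18 32 43

1: root
17: right child of 1 (depth 1)
9: left child of 17 (depth 2)
21: right child of 17 (depth 2)
20: left child of 21 (depth 3)
22: right child of 21 (depth 3)
37: right child of 22 (depth 4)
6: left child of 9 (depth 3)
4: left child of 6 (depth 4)
2: left child of 4 (depth 5)
8: right child of 6 (depth 4)
34: left child of 37 (depth 5)
7: left child of 8 (depth 5)
12: right child of 9 (depth 3)
18: left child of 20 (depth 4)
39: right child of 37 (depth 5)
32: left child of 34 (depth 6)
13: right child of 12 (depth 4)
11: left child of 12 (depth 4)
43: right child of 39 (depth 6)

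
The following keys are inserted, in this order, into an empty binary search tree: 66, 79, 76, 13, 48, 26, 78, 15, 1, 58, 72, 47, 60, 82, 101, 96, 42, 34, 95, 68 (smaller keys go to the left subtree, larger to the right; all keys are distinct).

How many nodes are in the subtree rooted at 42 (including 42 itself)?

2

66: root
79: right child of 66 (depth 1)
76: left child of 79 (depth 2)
13: left child of 66 (depth 1)
48: right child of 13 (depth 2)
26: left child of 48 (depth 3)
78: right child of 76 (depth 3)
15: left child of 26 (depth 4)
1: left child of 13 (depth 2)
58: right child of 48 (depth 3)
72: left child of 76 (depth 3)
47: right child of 26 (depth 4)
60: right child of 58 (depth 4)
82: right child of 79 (depth 2)
101: right child of 82 (depth 3)
96: left child of 101 (depth 4)
42: left child of 47 (depth 5)
34: left child of 42 (depth 6)
95: left child of 96 (depth 5)
68: left child of 72 (depth 4)

Subtree rooted at 42 contains: 42, 34 — 2 nodes.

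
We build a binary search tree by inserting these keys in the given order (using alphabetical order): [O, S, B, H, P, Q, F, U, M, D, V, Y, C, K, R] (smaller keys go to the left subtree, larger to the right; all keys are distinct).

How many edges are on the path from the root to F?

3

Resulting structure (node: left, right):
  O: L=B, R=S
  S: L=P, R=U
  B: L=–, R=H
  H: L=F, R=M
  P: L=–, R=Q
  Q: L=–, R=R
  F: L=D, R=–
  U: L=–, R=V
  M: L=K, R=–
  D: L=C, R=–
  V: L=–, R=Y
  Y: L=–, R=–
  C: L=–, R=–
  K: L=–, R=–
  R: L=–, R=–

Path to F: O → B → H → F, which is 3 edges.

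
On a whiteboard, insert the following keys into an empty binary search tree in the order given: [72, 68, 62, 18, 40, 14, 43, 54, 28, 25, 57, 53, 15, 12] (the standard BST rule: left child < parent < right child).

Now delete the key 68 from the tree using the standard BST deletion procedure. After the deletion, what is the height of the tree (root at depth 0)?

Insert 72: tree is empty, so 72 becomes the root.
Insert 68: 68 < 72 → go left. Place as left child of 72.
Insert 62: 62 < 72 → go left; 62 < 68 → go left. Place as left child of 68.
Insert 18: 18 < 72 → go left; 18 < 68 → go left; 18 < 62 → go left. Place as left child of 62.
Insert 40: 40 < 72 → go left; 40 < 68 → go left; 40 < 62 → go left; 40 > 18 → go right. Place as right child of 18.
Insert 14: 14 < 72 → go left; 14 < 68 → go left; 14 < 62 → go left; 14 < 18 → go left. Place as left child of 18.
Insert 43: 43 < 72 → go left; 43 < 68 → go left; 43 < 62 → go left; 43 > 18 → go right; 43 > 40 → go right. Place as right child of 40.
Insert 54: 54 < 72 → go left; 54 < 68 → go left; 54 < 62 → go left; 54 > 18 → go right; 54 > 40 → go right; 54 > 43 → go right. Place as right child of 43.
Insert 28: 28 < 72 → go left; 28 < 68 → go left; 28 < 62 → go left; 28 > 18 → go right; 28 < 40 → go left. Place as left child of 40.
Insert 25: 25 < 72 → go left; 25 < 68 → go left; 25 < 62 → go left; 25 > 18 → go right; 25 < 40 → go left; 25 < 28 → go left. Place as left child of 28.
Insert 57: 57 < 72 → go left; 57 < 68 → go left; 57 < 62 → go left; 57 > 18 → go right; 57 > 40 → go right; 57 > 43 → go right; 57 > 54 → go right. Place as right child of 54.
Insert 53: 53 < 72 → go left; 53 < 68 → go left; 53 < 62 → go left; 53 > 18 → go right; 53 > 40 → go right; 53 > 43 → go right; 53 < 54 → go left. Place as left child of 54.
Insert 15: 15 < 72 → go left; 15 < 68 → go left; 15 < 62 → go left; 15 < 18 → go left; 15 > 14 → go right. Place as right child of 14.
Insert 12: 12 < 72 → go left; 12 < 68 → go left; 12 < 62 → go left; 12 < 18 → go left; 12 < 14 → go left. Place as left child of 14.

Delete 68 (at most one child — splice it out).
After deletion, deepest node is 57 at depth 6.

6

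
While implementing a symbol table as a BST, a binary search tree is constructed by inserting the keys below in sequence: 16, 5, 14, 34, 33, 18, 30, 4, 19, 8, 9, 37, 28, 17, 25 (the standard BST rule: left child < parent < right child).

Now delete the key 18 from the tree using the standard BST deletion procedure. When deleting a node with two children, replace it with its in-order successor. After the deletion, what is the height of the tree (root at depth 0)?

Insert 16: tree is empty, so 16 becomes the root.
Insert 5: 5 < 16 → go left. Place as left child of 16.
Insert 14: 14 < 16 → go left; 14 > 5 → go right. Place as right child of 5.
Insert 34: 34 > 16 → go right. Place as right child of 16.
Insert 33: 33 > 16 → go right; 33 < 34 → go left. Place as left child of 34.
Insert 18: 18 > 16 → go right; 18 < 34 → go left; 18 < 33 → go left. Place as left child of 33.
Insert 30: 30 > 16 → go right; 30 < 34 → go left; 30 < 33 → go left; 30 > 18 → go right. Place as right child of 18.
Insert 4: 4 < 16 → go left; 4 < 5 → go left. Place as left child of 5.
Insert 19: 19 > 16 → go right; 19 < 34 → go left; 19 < 33 → go left; 19 > 18 → go right; 19 < 30 → go left. Place as left child of 30.
Insert 8: 8 < 16 → go left; 8 > 5 → go right; 8 < 14 → go left. Place as left child of 14.
Insert 9: 9 < 16 → go left; 9 > 5 → go right; 9 < 14 → go left; 9 > 8 → go right. Place as right child of 8.
Insert 37: 37 > 16 → go right; 37 > 34 → go right. Place as right child of 34.
Insert 28: 28 > 16 → go right; 28 < 34 → go left; 28 < 33 → go left; 28 > 18 → go right; 28 < 30 → go left; 28 > 19 → go right. Place as right child of 19.
Insert 17: 17 > 16 → go right; 17 < 34 → go left; 17 < 33 → go left; 17 < 18 → go left. Place as left child of 18.
Insert 25: 25 > 16 → go right; 25 < 34 → go left; 25 < 33 → go left; 25 > 18 → go right; 25 < 30 → go left; 25 > 19 → go right; 25 < 28 → go left. Place as left child of 28.

Delete 18 (two children — replace with in-order successor).
After deletion, deepest node is 25 at depth 6.

6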